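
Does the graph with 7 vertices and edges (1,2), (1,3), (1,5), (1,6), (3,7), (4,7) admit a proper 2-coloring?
Yes. Partition: {1, 7}, {2, 3, 4, 5, 6}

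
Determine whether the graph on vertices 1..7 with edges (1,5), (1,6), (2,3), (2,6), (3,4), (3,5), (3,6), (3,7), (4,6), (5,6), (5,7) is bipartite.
No (odd cycle of length 3: 5 -> 1 -> 6 -> 5)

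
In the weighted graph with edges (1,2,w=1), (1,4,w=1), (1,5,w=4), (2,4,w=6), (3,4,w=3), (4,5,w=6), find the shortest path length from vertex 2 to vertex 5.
5 (path: 2 -> 1 -> 5; weights 1 + 4 = 5)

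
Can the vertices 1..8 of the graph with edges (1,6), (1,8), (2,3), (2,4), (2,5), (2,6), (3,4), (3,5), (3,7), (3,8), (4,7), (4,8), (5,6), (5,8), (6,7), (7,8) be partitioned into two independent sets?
No (odd cycle of length 3: 7 -> 8 -> 3 -> 7)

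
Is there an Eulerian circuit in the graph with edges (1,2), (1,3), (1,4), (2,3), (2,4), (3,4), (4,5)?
No (4 vertices have odd degree: {1, 2, 3, 5}; Eulerian circuit requires 0)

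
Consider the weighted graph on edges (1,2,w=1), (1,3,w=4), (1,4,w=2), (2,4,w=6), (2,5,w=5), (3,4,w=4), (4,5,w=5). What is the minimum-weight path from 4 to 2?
3 (path: 4 -> 1 -> 2; weights 2 + 1 = 3)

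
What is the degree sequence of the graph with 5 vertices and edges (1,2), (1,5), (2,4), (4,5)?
[2, 2, 2, 2, 0] (degrees: deg(1)=2, deg(2)=2, deg(3)=0, deg(4)=2, deg(5)=2)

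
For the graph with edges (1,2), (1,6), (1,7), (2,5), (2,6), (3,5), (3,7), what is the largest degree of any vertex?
3 (attained at vertices 1, 2)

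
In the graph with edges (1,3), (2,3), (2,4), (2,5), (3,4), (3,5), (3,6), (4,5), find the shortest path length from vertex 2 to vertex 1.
2 (path: 2 -> 3 -> 1, 2 edges)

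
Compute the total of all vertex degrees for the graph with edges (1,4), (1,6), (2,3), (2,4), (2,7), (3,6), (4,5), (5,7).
16 (handshake: sum of degrees = 2|E| = 2 x 8 = 16)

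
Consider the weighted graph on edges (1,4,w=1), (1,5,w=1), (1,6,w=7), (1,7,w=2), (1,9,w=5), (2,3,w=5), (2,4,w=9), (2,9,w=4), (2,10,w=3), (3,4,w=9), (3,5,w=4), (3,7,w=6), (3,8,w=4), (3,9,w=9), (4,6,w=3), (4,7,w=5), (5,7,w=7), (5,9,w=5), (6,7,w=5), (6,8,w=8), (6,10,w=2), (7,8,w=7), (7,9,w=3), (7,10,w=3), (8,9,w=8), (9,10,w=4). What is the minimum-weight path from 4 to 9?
6 (path: 4 -> 1 -> 9; weights 1 + 5 = 6)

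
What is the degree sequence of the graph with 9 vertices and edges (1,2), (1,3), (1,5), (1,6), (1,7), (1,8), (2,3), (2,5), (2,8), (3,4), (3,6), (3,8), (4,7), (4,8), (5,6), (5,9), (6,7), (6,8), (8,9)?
[6, 6, 5, 5, 4, 4, 3, 3, 2] (degrees: deg(1)=6, deg(2)=4, deg(3)=5, deg(4)=3, deg(5)=4, deg(6)=5, deg(7)=3, deg(8)=6, deg(9)=2)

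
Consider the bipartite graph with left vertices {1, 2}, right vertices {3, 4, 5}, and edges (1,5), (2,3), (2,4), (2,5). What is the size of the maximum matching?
2 (matching: (1,5), (2,4); upper bound min(|L|,|R|) = min(2,3) = 2)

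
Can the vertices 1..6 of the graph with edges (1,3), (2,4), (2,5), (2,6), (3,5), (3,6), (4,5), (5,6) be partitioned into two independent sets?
No (odd cycle of length 3: 6 -> 3 -> 5 -> 6)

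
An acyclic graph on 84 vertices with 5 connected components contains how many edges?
79 (Each of the 5 component trees on V_i vertices has V_i - 1 edges; summing gives V - C = 84 - 5 = 79)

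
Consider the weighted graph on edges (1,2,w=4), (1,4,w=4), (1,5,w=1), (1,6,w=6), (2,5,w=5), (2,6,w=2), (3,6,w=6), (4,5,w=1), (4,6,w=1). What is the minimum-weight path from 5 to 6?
2 (path: 5 -> 4 -> 6; weights 1 + 1 = 2)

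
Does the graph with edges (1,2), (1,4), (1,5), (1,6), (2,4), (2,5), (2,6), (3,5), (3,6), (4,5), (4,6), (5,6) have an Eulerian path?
Yes (the graph is connected and exactly 2 vertices have odd degree: {5, 6}; any Eulerian path must start and end at those)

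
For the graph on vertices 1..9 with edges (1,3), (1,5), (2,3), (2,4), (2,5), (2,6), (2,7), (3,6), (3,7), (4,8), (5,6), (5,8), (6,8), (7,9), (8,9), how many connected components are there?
1 (components: {1, 2, 3, 4, 5, 6, 7, 8, 9})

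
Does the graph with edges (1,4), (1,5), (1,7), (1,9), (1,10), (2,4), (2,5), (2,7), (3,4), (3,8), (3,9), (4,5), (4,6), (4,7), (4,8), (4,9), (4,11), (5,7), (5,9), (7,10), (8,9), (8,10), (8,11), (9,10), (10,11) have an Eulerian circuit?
No (10 vertices have odd degree: {1, 2, 3, 4, 5, 6, 7, 8, 10, 11}; Eulerian circuit requires 0)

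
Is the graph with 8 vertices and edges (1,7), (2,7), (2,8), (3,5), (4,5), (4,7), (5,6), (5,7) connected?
Yes (BFS from 1 visits [1, 7, 2, 4, 5, 8, 3, 6] — all 8 vertices reached)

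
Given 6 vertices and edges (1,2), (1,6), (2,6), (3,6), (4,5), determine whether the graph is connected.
No, it has 2 components: {1, 2, 3, 6}, {4, 5}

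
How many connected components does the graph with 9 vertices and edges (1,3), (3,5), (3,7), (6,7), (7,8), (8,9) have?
3 (components: {1, 3, 5, 6, 7, 8, 9}, {2}, {4})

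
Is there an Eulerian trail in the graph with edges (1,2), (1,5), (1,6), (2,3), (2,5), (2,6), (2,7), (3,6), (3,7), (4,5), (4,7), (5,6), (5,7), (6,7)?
No (6 vertices have odd degree: {1, 2, 3, 5, 6, 7}; Eulerian path requires 0 or 2)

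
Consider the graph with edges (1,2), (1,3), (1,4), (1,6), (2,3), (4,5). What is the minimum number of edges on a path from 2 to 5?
3 (path: 2 -> 1 -> 4 -> 5, 3 edges)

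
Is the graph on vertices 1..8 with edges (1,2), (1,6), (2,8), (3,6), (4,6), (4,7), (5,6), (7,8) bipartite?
Yes. Partition: {1, 3, 4, 5, 8}, {2, 6, 7}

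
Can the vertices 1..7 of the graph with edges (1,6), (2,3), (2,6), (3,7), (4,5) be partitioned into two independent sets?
Yes. Partition: {1, 2, 4, 7}, {3, 5, 6}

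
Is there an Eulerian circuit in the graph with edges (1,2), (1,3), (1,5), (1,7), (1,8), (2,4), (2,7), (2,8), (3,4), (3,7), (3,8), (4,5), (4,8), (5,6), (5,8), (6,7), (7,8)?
No (2 vertices have odd degree: {1, 7}; Eulerian circuit requires 0)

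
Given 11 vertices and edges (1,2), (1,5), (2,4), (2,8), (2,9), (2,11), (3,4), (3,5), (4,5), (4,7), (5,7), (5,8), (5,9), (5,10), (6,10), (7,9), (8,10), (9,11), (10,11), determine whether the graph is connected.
Yes (BFS from 1 visits [1, 2, 5, 4, 8, 9, 11, 3, 7, 10, 6] — all 11 vertices reached)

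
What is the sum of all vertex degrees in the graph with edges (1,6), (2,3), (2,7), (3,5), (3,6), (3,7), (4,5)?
14 (handshake: sum of degrees = 2|E| = 2 x 7 = 14)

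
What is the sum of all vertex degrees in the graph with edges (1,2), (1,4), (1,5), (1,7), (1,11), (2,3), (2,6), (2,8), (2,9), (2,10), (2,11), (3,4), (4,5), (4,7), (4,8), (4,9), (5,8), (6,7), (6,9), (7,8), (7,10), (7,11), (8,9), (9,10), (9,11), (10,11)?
52 (handshake: sum of degrees = 2|E| = 2 x 26 = 52)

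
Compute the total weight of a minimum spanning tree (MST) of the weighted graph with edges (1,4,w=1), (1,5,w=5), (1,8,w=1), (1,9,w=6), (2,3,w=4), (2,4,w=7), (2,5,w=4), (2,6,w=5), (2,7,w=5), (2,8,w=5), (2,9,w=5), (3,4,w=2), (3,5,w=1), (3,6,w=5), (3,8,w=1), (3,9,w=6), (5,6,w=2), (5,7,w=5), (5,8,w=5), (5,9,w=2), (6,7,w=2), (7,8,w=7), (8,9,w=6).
14 (MST edges: (1,4,w=1), (1,8,w=1), (2,3,w=4), (3,5,w=1), (3,8,w=1), (5,6,w=2), (5,9,w=2), (6,7,w=2); sum of weights 1 + 1 + 4 + 1 + 1 + 2 + 2 + 2 = 14)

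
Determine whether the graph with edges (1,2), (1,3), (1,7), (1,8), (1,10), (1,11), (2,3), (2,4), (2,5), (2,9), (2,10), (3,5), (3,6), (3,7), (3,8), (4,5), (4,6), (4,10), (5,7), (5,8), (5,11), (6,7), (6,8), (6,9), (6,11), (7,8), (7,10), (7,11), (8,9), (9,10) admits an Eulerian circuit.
No (2 vertices have odd degree: {7, 10}; Eulerian circuit requires 0)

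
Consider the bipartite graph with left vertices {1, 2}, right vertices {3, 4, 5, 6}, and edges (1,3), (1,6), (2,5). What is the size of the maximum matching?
2 (matching: (1,6), (2,5); upper bound min(|L|,|R|) = min(2,4) = 2)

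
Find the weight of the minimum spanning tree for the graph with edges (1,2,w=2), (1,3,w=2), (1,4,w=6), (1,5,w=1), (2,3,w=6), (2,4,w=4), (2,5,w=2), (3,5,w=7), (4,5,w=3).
8 (MST edges: (1,2,w=2), (1,3,w=2), (1,5,w=1), (4,5,w=3); sum of weights 2 + 2 + 1 + 3 = 8)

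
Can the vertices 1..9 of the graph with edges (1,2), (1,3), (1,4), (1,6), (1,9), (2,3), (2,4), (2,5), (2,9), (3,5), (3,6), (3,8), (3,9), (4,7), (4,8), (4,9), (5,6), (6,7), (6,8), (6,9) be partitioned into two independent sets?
No (odd cycle of length 3: 2 -> 1 -> 9 -> 2)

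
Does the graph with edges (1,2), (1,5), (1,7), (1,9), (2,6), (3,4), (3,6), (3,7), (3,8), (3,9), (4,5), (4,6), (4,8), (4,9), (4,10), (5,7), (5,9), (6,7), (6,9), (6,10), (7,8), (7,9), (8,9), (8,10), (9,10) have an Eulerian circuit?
No (2 vertices have odd degree: {3, 8}; Eulerian circuit requires 0)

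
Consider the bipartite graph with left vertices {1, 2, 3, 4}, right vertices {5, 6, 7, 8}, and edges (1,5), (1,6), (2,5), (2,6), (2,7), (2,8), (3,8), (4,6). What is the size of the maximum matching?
4 (matching: (1,5), (2,7), (3,8), (4,6); upper bound min(|L|,|R|) = min(4,4) = 4)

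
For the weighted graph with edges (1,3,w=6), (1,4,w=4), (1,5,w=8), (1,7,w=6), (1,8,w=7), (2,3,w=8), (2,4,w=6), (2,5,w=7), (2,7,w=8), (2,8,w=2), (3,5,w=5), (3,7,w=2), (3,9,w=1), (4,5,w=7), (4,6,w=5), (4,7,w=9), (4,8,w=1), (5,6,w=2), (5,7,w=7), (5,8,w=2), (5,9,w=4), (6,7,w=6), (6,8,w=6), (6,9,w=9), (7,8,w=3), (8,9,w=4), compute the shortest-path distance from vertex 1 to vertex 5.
7 (path: 1 -> 4 -> 8 -> 5; weights 4 + 1 + 2 = 7)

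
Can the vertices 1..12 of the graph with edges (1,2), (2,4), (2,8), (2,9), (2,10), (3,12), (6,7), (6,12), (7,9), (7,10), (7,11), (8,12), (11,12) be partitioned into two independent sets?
Yes. Partition: {1, 3, 4, 5, 6, 8, 9, 10, 11}, {2, 7, 12}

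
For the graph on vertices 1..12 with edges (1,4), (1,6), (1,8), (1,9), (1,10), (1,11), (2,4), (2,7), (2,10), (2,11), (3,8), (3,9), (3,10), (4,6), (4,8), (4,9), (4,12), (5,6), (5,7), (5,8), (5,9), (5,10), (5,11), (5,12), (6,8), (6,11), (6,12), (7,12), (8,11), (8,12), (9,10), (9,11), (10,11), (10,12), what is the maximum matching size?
6 (matching: (1,11), (2,7), (3,9), (4,12), (5,10), (6,8); upper bound floor(n/2) = floor(12/2) = 6)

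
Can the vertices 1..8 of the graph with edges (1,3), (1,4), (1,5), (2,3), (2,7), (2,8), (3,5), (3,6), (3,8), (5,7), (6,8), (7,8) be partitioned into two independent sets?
No (odd cycle of length 3: 3 -> 1 -> 5 -> 3)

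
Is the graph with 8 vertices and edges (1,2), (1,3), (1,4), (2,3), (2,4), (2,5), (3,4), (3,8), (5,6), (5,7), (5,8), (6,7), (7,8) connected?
Yes (BFS from 1 visits [1, 2, 3, 4, 5, 8, 6, 7] — all 8 vertices reached)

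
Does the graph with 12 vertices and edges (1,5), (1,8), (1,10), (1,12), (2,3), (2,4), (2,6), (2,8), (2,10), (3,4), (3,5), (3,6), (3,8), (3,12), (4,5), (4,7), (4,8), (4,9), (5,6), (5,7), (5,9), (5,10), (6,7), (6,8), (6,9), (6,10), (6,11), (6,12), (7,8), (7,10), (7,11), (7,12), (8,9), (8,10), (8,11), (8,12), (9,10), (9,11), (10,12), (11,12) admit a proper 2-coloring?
No (odd cycle of length 3: 5 -> 1 -> 10 -> 5)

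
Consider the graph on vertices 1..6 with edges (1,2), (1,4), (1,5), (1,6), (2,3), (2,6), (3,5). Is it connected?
Yes (BFS from 1 visits [1, 2, 4, 5, 6, 3] — all 6 vertices reached)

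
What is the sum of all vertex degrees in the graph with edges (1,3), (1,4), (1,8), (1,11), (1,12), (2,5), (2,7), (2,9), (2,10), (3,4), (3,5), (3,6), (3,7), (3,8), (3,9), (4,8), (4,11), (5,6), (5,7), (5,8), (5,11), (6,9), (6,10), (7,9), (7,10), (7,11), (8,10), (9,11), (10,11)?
58 (handshake: sum of degrees = 2|E| = 2 x 29 = 58)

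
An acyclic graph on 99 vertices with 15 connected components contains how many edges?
84 (Each of the 15 component trees on V_i vertices has V_i - 1 edges; summing gives V - C = 99 - 15 = 84)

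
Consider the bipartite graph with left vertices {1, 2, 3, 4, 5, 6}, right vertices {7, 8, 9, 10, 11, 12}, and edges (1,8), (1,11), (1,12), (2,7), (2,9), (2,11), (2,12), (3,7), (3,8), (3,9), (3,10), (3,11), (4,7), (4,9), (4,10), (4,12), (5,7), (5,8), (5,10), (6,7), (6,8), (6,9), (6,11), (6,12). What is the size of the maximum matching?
6 (matching: (1,12), (2,11), (3,10), (4,9), (5,8), (6,7); upper bound min(|L|,|R|) = min(6,6) = 6)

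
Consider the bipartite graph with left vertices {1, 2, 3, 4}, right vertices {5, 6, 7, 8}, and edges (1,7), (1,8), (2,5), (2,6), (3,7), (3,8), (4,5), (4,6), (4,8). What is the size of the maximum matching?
4 (matching: (1,8), (2,6), (3,7), (4,5); upper bound min(|L|,|R|) = min(4,4) = 4)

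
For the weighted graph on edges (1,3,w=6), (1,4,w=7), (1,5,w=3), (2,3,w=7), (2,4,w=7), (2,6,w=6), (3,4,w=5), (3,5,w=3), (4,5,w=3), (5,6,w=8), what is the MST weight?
22 (MST edges: (1,5,w=3), (2,4,w=7), (2,6,w=6), (3,5,w=3), (4,5,w=3); sum of weights 3 + 7 + 6 + 3 + 3 = 22)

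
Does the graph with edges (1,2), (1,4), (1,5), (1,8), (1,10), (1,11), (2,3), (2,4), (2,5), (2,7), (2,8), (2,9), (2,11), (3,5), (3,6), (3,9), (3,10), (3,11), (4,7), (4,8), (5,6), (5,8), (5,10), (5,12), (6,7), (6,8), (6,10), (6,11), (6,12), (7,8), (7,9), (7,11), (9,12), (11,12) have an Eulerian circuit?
No (2 vertices have odd degree: {5, 6}; Eulerian circuit requires 0)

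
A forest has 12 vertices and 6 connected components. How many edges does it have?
6 (Each of the 6 component trees on V_i vertices has V_i - 1 edges; summing gives V - C = 12 - 6 = 6)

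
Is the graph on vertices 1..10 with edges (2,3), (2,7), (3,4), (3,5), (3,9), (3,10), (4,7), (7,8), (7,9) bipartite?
Yes. Partition: {1, 2, 4, 5, 6, 8, 9, 10}, {3, 7}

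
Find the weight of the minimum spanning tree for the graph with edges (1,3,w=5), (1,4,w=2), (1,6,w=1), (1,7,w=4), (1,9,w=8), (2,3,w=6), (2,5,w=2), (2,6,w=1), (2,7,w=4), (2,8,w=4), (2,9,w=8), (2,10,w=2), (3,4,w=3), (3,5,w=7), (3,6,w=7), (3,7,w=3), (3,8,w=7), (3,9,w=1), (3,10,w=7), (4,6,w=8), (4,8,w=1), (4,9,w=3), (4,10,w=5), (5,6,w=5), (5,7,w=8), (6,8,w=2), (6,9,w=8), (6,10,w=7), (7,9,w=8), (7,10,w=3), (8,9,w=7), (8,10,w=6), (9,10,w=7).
16 (MST edges: (1,4,w=2), (1,6,w=1), (2,5,w=2), (2,6,w=1), (2,10,w=2), (3,4,w=3), (3,7,w=3), (3,9,w=1), (4,8,w=1); sum of weights 2 + 1 + 2 + 1 + 2 + 3 + 3 + 1 + 1 = 16)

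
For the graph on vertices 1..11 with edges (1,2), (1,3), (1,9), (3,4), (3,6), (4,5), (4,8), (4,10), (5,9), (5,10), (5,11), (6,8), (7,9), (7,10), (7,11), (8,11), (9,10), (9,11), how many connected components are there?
1 (components: {1, 2, 3, 4, 5, 6, 7, 8, 9, 10, 11})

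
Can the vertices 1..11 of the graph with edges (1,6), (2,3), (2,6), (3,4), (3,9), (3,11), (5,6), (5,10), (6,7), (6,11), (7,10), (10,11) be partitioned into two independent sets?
Yes. Partition: {1, 2, 4, 5, 7, 8, 9, 11}, {3, 6, 10}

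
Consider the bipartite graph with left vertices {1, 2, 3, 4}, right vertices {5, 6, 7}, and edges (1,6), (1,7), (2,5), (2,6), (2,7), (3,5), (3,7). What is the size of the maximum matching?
3 (matching: (1,7), (2,6), (3,5); upper bound min(|L|,|R|) = min(4,3) = 3)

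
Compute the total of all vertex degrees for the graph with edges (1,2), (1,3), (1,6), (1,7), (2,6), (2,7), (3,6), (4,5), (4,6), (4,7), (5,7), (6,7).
24 (handshake: sum of degrees = 2|E| = 2 x 12 = 24)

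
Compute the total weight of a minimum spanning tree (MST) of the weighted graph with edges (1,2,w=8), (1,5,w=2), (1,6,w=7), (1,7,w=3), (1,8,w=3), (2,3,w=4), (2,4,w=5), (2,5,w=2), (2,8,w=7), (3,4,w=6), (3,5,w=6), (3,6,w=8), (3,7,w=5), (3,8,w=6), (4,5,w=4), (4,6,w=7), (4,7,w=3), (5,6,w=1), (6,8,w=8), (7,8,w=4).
18 (MST edges: (1,5,w=2), (1,7,w=3), (1,8,w=3), (2,3,w=4), (2,5,w=2), (4,7,w=3), (5,6,w=1); sum of weights 2 + 3 + 3 + 4 + 2 + 3 + 1 = 18)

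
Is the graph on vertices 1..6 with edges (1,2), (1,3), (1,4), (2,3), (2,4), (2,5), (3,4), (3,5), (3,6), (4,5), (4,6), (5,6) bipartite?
No (odd cycle of length 3: 4 -> 1 -> 2 -> 4)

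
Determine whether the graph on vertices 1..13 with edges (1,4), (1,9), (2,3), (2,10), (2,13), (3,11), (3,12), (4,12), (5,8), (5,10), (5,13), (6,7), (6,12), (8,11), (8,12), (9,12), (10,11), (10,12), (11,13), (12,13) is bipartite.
Yes. Partition: {1, 2, 5, 7, 11, 12}, {3, 4, 6, 8, 9, 10, 13}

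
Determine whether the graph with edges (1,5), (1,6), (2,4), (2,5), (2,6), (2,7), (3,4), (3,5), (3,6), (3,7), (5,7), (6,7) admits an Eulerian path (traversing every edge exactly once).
Yes — and in fact it has an Eulerian circuit (the graph is connected and all 7 vertices have even degree)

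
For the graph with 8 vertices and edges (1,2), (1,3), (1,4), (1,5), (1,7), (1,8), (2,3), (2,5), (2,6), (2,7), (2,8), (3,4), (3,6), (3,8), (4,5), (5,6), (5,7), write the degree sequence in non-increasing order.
[6, 6, 5, 5, 3, 3, 3, 3] (degrees: deg(1)=6, deg(2)=6, deg(3)=5, deg(4)=3, deg(5)=5, deg(6)=3, deg(7)=3, deg(8)=3)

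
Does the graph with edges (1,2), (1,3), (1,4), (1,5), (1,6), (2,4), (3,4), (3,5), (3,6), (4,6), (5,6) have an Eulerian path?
Yes (the graph is connected and exactly 2 vertices have odd degree: {1, 5}; any Eulerian path must start and end at those)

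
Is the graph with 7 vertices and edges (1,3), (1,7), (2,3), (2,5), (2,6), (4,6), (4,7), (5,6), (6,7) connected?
Yes (BFS from 1 visits [1, 3, 7, 2, 4, 6, 5] — all 7 vertices reached)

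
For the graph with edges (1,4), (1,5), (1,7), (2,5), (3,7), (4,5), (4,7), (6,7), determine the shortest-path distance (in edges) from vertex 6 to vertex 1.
2 (path: 6 -> 7 -> 1, 2 edges)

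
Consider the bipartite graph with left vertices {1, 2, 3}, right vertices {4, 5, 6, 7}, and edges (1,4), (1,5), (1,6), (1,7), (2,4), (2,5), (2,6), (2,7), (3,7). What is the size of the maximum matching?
3 (matching: (1,5), (2,6), (3,7); upper bound min(|L|,|R|) = min(3,4) = 3)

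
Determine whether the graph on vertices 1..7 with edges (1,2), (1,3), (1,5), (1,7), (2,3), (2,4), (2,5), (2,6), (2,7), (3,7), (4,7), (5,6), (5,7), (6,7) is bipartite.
No (odd cycle of length 3: 2 -> 1 -> 3 -> 2)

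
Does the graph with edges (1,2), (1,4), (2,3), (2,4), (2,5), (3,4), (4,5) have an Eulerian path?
Yes — and in fact it has an Eulerian circuit (the graph is connected and all 5 vertices have even degree)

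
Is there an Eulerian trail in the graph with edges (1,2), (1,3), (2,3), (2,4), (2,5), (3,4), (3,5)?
Yes — and in fact it has an Eulerian circuit (the graph is connected and all 5 vertices have even degree)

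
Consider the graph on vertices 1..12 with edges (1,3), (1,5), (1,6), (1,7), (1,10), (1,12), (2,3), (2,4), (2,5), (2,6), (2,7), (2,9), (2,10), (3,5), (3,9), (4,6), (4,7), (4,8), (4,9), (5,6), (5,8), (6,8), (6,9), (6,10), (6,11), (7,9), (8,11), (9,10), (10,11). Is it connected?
Yes (BFS from 1 visits [1, 3, 5, 6, 7, 10, 12, 2, 9, 8, 4, 11] — all 12 vertices reached)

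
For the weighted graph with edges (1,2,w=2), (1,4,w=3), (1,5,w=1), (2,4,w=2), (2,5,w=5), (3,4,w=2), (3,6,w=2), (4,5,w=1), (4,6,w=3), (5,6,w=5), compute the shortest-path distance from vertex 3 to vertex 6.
2 (path: 3 -> 6; weights 2 = 2)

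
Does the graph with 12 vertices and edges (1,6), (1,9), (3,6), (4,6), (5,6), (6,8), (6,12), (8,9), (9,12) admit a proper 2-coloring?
Yes. Partition: {1, 2, 3, 4, 5, 7, 8, 10, 11, 12}, {6, 9}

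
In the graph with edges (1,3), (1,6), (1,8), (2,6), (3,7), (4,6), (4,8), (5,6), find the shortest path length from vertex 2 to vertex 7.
4 (path: 2 -> 6 -> 1 -> 3 -> 7, 4 edges)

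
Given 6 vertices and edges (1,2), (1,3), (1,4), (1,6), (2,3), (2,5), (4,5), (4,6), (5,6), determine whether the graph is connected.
Yes (BFS from 1 visits [1, 2, 3, 4, 6, 5] — all 6 vertices reached)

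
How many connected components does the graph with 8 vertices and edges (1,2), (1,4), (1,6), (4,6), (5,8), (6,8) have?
3 (components: {1, 2, 4, 5, 6, 8}, {3}, {7})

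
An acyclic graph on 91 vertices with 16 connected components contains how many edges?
75 (Each of the 16 component trees on V_i vertices has V_i - 1 edges; summing gives V - C = 91 - 16 = 75)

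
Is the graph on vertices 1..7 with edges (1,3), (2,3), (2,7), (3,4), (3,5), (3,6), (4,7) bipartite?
Yes. Partition: {1, 2, 4, 5, 6}, {3, 7}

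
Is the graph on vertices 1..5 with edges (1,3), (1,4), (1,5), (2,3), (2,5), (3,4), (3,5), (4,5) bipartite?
No (odd cycle of length 3: 3 -> 1 -> 5 -> 3)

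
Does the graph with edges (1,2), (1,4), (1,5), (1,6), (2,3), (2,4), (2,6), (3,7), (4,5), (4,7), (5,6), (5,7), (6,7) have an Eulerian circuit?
Yes (the graph is connected and all 7 vertices have even degree)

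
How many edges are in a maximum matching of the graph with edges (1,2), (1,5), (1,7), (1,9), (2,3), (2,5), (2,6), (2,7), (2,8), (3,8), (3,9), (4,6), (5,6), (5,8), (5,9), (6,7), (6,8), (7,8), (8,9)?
4 (matching: (1,5), (2,7), (3,9), (6,8); upper bound floor(n/2) = floor(9/2) = 4)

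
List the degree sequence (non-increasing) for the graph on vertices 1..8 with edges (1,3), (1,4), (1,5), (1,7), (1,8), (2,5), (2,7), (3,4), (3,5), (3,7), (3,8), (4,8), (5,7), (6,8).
[5, 5, 4, 4, 4, 3, 2, 1] (degrees: deg(1)=5, deg(2)=2, deg(3)=5, deg(4)=3, deg(5)=4, deg(6)=1, deg(7)=4, deg(8)=4)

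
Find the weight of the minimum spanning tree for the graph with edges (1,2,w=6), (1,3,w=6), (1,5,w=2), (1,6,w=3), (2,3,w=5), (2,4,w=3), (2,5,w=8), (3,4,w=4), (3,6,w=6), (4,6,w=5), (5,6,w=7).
17 (MST edges: (1,5,w=2), (1,6,w=3), (2,4,w=3), (3,4,w=4), (4,6,w=5); sum of weights 2 + 3 + 3 + 4 + 5 = 17)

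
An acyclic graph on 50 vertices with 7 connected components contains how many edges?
43 (Each of the 7 component trees on V_i vertices has V_i - 1 edges; summing gives V - C = 50 - 7 = 43)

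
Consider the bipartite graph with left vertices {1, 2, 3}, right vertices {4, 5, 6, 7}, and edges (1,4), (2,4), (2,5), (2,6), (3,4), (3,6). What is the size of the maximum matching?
3 (matching: (1,4), (2,5), (3,6); upper bound min(|L|,|R|) = min(3,4) = 3)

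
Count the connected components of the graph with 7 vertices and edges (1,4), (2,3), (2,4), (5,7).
3 (components: {1, 2, 3, 4}, {5, 7}, {6})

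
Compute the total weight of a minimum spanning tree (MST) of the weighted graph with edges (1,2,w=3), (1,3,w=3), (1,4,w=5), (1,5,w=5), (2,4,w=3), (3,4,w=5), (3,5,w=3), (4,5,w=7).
12 (MST edges: (1,2,w=3), (1,3,w=3), (2,4,w=3), (3,5,w=3); sum of weights 3 + 3 + 3 + 3 = 12)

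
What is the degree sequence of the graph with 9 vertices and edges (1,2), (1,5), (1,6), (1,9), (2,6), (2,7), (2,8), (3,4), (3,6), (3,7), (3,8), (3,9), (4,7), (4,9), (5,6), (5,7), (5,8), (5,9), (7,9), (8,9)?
[6, 5, 5, 5, 4, 4, 4, 4, 3] (degrees: deg(1)=4, deg(2)=4, deg(3)=5, deg(4)=3, deg(5)=5, deg(6)=4, deg(7)=5, deg(8)=4, deg(9)=6)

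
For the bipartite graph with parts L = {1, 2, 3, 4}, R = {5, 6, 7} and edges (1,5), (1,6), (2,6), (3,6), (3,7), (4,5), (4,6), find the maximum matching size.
3 (matching: (1,6), (3,7), (4,5); upper bound min(|L|,|R|) = min(4,3) = 3)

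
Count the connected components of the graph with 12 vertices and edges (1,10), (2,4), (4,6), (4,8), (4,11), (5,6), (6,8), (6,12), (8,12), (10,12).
4 (components: {1, 2, 4, 5, 6, 8, 10, 11, 12}, {3}, {7}, {9})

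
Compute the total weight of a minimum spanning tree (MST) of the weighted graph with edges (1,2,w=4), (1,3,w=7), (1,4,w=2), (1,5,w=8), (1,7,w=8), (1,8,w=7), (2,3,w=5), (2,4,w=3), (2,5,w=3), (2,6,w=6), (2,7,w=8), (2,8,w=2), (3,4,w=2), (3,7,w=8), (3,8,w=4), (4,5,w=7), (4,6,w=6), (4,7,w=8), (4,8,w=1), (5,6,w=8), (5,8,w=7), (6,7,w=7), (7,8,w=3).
19 (MST edges: (1,4,w=2), (2,5,w=3), (2,6,w=6), (2,8,w=2), (3,4,w=2), (4,8,w=1), (7,8,w=3); sum of weights 2 + 3 + 6 + 2 + 2 + 1 + 3 = 19)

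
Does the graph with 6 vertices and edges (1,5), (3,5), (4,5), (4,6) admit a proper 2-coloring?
Yes. Partition: {1, 2, 3, 4}, {5, 6}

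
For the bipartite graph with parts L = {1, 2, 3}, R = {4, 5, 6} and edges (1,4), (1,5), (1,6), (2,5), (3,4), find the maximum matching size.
3 (matching: (1,6), (2,5), (3,4); upper bound min(|L|,|R|) = min(3,3) = 3)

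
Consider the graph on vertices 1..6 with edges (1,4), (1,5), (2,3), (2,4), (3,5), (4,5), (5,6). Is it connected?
Yes (BFS from 1 visits [1, 4, 5, 2, 3, 6] — all 6 vertices reached)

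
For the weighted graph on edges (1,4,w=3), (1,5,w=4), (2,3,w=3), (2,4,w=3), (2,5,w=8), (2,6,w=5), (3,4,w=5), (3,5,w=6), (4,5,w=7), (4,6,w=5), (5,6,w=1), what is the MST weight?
14 (MST edges: (1,4,w=3), (1,5,w=4), (2,3,w=3), (2,4,w=3), (5,6,w=1); sum of weights 3 + 4 + 3 + 3 + 1 = 14)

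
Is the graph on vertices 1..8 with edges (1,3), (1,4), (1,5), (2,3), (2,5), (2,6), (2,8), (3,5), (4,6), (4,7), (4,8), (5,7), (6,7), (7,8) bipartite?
No (odd cycle of length 3: 3 -> 1 -> 5 -> 3)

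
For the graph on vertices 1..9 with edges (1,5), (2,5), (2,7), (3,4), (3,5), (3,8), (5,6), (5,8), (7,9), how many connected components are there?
1 (components: {1, 2, 3, 4, 5, 6, 7, 8, 9})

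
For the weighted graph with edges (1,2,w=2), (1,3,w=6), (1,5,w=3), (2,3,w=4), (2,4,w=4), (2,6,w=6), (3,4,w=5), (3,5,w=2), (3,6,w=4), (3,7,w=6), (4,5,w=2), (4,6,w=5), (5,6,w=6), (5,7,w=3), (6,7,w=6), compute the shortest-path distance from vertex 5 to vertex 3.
2 (path: 5 -> 3; weights 2 = 2)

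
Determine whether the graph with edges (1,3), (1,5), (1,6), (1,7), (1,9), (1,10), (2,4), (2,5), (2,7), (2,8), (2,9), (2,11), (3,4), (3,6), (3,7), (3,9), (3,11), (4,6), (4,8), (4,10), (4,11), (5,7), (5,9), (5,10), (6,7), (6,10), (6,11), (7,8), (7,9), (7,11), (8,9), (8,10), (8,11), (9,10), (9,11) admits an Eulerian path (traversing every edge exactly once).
Yes (the graph is connected and exactly 2 vertices have odd degree: {5, 11}; any Eulerian path must start and end at those)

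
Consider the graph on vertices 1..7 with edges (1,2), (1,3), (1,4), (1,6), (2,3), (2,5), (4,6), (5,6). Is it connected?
No, it has 2 components: {1, 2, 3, 4, 5, 6}, {7}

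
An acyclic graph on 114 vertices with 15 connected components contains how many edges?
99 (Each of the 15 component trees on V_i vertices has V_i - 1 edges; summing gives V - C = 114 - 15 = 99)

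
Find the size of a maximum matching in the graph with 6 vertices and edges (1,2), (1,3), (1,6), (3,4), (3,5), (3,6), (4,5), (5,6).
3 (matching: (1,2), (3,4), (5,6); upper bound floor(n/2) = floor(6/2) = 3)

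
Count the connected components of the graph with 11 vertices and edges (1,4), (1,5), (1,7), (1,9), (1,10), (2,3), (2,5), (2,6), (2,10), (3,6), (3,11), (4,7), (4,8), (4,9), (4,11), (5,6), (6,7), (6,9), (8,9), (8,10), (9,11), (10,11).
1 (components: {1, 2, 3, 4, 5, 6, 7, 8, 9, 10, 11})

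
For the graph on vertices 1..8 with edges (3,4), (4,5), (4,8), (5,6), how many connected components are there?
4 (components: {1}, {2}, {3, 4, 5, 6, 8}, {7})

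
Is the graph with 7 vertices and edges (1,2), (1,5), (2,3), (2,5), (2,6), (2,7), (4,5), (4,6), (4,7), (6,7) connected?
Yes (BFS from 1 visits [1, 2, 5, 3, 6, 7, 4] — all 7 vertices reached)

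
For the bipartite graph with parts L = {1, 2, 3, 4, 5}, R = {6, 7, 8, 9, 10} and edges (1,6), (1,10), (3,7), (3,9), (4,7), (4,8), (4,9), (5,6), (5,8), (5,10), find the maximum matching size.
4 (matching: (1,10), (3,9), (4,7), (5,8); upper bound min(|L|,|R|) = min(5,5) = 5)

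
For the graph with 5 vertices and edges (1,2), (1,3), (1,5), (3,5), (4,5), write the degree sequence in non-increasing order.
[3, 3, 2, 1, 1] (degrees: deg(1)=3, deg(2)=1, deg(3)=2, deg(4)=1, deg(5)=3)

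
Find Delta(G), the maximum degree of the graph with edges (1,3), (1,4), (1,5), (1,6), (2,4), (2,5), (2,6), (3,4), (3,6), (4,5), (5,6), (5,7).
5 (attained at vertex 5)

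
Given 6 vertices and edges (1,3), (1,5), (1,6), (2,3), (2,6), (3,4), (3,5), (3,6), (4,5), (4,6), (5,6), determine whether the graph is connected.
Yes (BFS from 1 visits [1, 3, 5, 6, 2, 4] — all 6 vertices reached)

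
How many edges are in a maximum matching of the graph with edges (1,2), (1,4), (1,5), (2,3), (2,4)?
2 (matching: (1,5), (2,4); upper bound floor(n/2) = floor(5/2) = 2)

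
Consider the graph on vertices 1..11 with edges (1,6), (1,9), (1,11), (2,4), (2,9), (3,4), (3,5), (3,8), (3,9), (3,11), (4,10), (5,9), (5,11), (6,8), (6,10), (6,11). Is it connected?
No, it has 2 components: {1, 2, 3, 4, 5, 6, 8, 9, 10, 11}, {7}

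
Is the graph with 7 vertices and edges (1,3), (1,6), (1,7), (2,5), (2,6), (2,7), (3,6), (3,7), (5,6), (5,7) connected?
No, it has 2 components: {1, 2, 3, 5, 6, 7}, {4}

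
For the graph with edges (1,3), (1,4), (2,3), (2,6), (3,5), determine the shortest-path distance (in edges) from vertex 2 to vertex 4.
3 (path: 2 -> 3 -> 1 -> 4, 3 edges)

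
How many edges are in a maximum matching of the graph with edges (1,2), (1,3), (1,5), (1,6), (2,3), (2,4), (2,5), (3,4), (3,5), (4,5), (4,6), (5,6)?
3 (matching: (1,6), (2,4), (3,5); upper bound floor(n/2) = floor(6/2) = 3)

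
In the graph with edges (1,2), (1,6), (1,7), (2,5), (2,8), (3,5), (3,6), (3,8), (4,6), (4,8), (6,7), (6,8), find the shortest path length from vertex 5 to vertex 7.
3 (path: 5 -> 3 -> 6 -> 7, 3 edges)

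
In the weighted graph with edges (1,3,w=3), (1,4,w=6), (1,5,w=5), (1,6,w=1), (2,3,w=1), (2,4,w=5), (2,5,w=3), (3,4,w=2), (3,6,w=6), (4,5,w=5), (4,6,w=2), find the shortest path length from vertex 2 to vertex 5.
3 (path: 2 -> 5; weights 3 = 3)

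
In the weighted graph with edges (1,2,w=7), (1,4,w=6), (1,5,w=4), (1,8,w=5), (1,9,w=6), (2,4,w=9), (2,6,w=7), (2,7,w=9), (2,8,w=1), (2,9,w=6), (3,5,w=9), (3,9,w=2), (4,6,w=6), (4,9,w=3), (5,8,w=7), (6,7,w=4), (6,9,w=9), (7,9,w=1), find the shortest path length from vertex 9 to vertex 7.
1 (path: 9 -> 7; weights 1 = 1)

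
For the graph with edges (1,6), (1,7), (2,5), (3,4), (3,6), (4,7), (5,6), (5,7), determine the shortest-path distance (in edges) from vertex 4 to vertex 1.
2 (path: 4 -> 7 -> 1, 2 edges)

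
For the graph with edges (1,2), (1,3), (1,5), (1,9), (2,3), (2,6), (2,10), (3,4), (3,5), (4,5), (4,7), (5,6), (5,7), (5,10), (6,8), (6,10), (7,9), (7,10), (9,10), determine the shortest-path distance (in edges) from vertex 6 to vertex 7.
2 (path: 6 -> 5 -> 7, 2 edges)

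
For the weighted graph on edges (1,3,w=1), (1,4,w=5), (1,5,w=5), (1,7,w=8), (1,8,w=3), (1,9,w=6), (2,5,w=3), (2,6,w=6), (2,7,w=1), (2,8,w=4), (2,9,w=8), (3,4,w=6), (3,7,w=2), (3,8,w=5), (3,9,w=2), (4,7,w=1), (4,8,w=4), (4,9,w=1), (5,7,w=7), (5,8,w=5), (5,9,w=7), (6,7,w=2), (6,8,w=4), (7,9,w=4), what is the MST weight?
14 (MST edges: (1,3,w=1), (1,8,w=3), (2,5,w=3), (2,7,w=1), (3,7,w=2), (4,7,w=1), (4,9,w=1), (6,7,w=2); sum of weights 1 + 3 + 3 + 1 + 2 + 1 + 1 + 2 = 14)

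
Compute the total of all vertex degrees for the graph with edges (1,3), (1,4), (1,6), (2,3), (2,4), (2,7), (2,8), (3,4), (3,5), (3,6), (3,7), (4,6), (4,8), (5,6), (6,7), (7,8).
32 (handshake: sum of degrees = 2|E| = 2 x 16 = 32)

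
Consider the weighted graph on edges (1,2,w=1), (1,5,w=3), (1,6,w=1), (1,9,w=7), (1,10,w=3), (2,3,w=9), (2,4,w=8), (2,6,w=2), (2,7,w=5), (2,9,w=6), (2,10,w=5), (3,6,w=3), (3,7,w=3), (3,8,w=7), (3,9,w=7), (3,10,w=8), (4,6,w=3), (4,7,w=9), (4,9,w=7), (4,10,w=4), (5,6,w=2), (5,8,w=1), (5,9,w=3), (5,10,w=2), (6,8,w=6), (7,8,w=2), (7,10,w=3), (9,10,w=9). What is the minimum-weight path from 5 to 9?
3 (path: 5 -> 9; weights 3 = 3)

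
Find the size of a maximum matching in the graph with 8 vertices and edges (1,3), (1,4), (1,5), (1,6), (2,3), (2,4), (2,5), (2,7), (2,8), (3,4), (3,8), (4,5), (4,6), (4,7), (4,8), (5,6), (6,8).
4 (matching: (1,6), (2,5), (3,8), (4,7); upper bound floor(n/2) = floor(8/2) = 4)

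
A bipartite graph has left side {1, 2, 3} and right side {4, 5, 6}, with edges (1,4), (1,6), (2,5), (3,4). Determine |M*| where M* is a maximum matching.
3 (matching: (1,6), (2,5), (3,4); upper bound min(|L|,|R|) = min(3,3) = 3)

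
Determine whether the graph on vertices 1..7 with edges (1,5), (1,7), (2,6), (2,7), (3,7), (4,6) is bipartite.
Yes. Partition: {1, 2, 3, 4}, {5, 6, 7}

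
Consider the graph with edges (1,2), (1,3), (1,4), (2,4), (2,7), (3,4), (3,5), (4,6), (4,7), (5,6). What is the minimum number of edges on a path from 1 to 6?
2 (path: 1 -> 4 -> 6, 2 edges)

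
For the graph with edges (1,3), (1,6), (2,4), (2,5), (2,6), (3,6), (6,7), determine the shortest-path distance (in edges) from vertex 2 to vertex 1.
2 (path: 2 -> 6 -> 1, 2 edges)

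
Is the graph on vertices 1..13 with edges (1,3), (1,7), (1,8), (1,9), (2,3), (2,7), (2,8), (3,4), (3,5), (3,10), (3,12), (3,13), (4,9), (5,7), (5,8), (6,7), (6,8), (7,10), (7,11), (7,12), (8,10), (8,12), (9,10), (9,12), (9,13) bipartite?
Yes. Partition: {1, 2, 4, 5, 6, 10, 11, 12, 13}, {3, 7, 8, 9}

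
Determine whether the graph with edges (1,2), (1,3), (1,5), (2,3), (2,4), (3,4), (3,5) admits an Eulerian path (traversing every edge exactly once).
Yes (the graph is connected and exactly 2 vertices have odd degree: {1, 2}; any Eulerian path must start and end at those)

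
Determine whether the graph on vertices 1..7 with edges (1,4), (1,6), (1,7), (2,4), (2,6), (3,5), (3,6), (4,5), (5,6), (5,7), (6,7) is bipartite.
No (odd cycle of length 3: 6 -> 1 -> 7 -> 6)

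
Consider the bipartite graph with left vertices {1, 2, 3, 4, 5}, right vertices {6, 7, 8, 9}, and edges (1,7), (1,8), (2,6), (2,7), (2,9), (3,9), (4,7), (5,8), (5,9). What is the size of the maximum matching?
4 (matching: (1,8), (2,6), (3,9), (4,7); upper bound min(|L|,|R|) = min(5,4) = 4)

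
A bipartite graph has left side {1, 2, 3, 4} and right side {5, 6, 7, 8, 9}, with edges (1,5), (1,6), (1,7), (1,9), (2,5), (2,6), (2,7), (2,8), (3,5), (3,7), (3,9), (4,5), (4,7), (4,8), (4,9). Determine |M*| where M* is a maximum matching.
4 (matching: (1,9), (2,6), (3,7), (4,8); upper bound min(|L|,|R|) = min(4,5) = 4)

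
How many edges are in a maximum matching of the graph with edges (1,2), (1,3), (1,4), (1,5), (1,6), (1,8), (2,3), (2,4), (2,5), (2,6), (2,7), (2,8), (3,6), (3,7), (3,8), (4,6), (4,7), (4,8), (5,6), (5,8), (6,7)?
4 (matching: (1,4), (2,8), (3,7), (5,6); upper bound floor(n/2) = floor(8/2) = 4)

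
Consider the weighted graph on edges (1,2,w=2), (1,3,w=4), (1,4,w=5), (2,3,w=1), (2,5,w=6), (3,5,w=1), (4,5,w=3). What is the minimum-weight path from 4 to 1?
5 (path: 4 -> 1; weights 5 = 5)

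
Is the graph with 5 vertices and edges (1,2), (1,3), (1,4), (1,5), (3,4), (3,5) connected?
Yes (BFS from 1 visits [1, 2, 3, 4, 5] — all 5 vertices reached)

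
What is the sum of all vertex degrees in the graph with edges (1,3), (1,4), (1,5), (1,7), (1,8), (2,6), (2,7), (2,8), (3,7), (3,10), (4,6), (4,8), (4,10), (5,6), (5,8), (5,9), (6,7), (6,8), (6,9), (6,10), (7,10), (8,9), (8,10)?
46 (handshake: sum of degrees = 2|E| = 2 x 23 = 46)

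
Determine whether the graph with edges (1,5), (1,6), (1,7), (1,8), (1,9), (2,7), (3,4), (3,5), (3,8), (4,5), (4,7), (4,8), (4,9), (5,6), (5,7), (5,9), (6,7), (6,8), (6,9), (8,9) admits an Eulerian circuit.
No (8 vertices have odd degree: {1, 2, 3, 4, 6, 7, 8, 9}; Eulerian circuit requires 0)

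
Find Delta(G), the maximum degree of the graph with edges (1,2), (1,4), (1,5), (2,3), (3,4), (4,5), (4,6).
4 (attained at vertex 4)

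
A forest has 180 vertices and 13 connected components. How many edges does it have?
167 (Each of the 13 component trees on V_i vertices has V_i - 1 edges; summing gives V - C = 180 - 13 = 167)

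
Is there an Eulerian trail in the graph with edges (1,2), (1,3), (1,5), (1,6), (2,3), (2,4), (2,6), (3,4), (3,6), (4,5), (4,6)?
Yes — and in fact it has an Eulerian circuit (the graph is connected and all 6 vertices have even degree)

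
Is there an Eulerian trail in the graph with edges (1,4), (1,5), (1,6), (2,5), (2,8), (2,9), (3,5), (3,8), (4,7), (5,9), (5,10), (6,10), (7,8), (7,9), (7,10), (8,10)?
No (4 vertices have odd degree: {1, 2, 5, 9}; Eulerian path requires 0 or 2)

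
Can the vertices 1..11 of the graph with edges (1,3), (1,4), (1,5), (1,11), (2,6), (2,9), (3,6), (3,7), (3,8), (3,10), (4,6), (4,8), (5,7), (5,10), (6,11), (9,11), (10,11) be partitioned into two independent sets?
Yes. Partition: {1, 6, 7, 8, 9, 10}, {2, 3, 4, 5, 11}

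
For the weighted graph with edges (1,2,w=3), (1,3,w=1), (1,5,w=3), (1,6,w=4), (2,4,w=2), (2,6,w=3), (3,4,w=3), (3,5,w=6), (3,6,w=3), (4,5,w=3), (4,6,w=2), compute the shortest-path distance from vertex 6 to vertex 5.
5 (path: 6 -> 4 -> 5; weights 2 + 3 = 5)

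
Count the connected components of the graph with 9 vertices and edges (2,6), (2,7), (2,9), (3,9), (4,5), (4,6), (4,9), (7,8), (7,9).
2 (components: {1}, {2, 3, 4, 5, 6, 7, 8, 9})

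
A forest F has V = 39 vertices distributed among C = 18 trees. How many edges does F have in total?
21 (Each of the 18 component trees on V_i vertices has V_i - 1 edges; summing gives V - C = 39 - 18 = 21)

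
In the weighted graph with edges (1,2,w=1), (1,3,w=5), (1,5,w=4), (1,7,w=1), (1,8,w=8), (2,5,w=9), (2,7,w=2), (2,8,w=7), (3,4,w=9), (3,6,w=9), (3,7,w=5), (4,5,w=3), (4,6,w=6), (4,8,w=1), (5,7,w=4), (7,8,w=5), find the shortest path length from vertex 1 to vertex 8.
6 (path: 1 -> 7 -> 8; weights 1 + 5 = 6)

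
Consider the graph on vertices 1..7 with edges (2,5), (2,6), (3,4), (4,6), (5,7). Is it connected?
No, it has 2 components: {1}, {2, 3, 4, 5, 6, 7}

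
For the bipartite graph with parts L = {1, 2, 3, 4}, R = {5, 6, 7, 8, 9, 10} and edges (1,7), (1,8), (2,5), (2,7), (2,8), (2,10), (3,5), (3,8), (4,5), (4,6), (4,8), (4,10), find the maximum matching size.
4 (matching: (1,7), (2,10), (3,8), (4,6); upper bound min(|L|,|R|) = min(4,6) = 4)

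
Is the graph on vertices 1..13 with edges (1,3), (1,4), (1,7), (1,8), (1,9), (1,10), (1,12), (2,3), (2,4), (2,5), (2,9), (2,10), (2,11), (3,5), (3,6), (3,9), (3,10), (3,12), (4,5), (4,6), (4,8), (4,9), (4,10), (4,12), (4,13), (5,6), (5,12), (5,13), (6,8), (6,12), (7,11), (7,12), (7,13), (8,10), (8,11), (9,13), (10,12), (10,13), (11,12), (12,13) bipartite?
No (odd cycle of length 3: 10 -> 1 -> 12 -> 10)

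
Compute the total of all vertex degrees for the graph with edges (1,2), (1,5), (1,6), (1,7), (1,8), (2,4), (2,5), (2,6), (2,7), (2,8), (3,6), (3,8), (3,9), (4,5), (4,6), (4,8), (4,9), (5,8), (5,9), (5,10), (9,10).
42 (handshake: sum of degrees = 2|E| = 2 x 21 = 42)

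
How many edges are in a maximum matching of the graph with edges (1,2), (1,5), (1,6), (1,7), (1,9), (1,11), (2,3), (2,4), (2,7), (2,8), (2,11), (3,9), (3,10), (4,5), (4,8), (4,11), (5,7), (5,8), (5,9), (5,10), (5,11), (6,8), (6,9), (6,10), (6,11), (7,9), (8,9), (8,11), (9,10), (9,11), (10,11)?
5 (matching: (1,9), (2,8), (3,10), (5,7), (6,11); upper bound floor(n/2) = floor(11/2) = 5)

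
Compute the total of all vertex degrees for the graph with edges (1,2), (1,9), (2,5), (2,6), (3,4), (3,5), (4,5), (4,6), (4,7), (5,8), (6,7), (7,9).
24 (handshake: sum of degrees = 2|E| = 2 x 12 = 24)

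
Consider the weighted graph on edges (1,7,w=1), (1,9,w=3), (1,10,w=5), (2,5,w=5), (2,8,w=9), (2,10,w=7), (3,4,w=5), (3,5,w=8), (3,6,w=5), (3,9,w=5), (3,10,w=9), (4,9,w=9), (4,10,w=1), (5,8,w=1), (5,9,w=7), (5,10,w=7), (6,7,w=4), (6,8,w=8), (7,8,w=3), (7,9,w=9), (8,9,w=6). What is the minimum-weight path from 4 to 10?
1 (path: 4 -> 10; weights 1 = 1)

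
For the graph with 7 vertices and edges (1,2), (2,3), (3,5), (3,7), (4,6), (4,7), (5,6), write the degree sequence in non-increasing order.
[3, 2, 2, 2, 2, 2, 1] (degrees: deg(1)=1, deg(2)=2, deg(3)=3, deg(4)=2, deg(5)=2, deg(6)=2, deg(7)=2)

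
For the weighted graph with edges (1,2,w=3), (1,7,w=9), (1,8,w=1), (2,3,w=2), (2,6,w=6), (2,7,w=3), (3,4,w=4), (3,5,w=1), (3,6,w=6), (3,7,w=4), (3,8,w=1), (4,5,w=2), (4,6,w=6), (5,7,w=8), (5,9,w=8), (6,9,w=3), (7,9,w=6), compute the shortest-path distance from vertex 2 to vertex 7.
3 (path: 2 -> 7; weights 3 = 3)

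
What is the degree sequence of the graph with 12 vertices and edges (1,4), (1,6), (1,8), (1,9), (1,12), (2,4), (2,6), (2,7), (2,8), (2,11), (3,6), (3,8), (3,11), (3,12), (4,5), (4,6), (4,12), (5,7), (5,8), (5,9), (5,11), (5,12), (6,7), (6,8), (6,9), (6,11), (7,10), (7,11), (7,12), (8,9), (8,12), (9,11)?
[8, 7, 6, 6, 6, 6, 5, 5, 5, 5, 4, 1] (degrees: deg(1)=5, deg(2)=5, deg(3)=4, deg(4)=5, deg(5)=6, deg(6)=8, deg(7)=6, deg(8)=7, deg(9)=5, deg(10)=1, deg(11)=6, deg(12)=6)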